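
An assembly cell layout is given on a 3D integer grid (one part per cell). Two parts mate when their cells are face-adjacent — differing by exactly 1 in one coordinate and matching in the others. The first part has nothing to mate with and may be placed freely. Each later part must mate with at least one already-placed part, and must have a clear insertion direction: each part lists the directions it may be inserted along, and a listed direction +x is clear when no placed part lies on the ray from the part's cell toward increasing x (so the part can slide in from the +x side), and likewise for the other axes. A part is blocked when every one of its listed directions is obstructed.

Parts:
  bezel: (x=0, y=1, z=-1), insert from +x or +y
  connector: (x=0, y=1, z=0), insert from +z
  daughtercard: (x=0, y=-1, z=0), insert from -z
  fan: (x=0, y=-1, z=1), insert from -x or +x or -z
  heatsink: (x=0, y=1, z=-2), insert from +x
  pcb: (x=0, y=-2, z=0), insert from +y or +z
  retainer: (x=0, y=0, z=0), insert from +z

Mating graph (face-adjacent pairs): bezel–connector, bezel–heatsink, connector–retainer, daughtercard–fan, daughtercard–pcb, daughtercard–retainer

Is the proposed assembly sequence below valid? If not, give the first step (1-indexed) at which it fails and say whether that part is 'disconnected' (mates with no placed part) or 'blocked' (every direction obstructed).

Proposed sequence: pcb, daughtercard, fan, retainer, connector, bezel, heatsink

1. pcb@(0, -2, 0) [+y clear] — {pcb}
2. daughtercard@(0, -1, 0) [-z clear] — {daughtercard, pcb}
3. fan@(0, -1, 1) [-x clear] — {daughtercard, fan, pcb}
4. retainer@(0, 0, 0) [+z clear] — {daughtercard, fan, pcb, retainer}
5. connector@(0, 1, 0) [+z clear] — {connector, daughtercard, fan, pcb, retainer}
6. bezel@(0, 1, -1) [+x clear] — {bezel, connector, daughtercard, fan, pcb, retainer}
7. heatsink@(0, 1, -2) [+x clear] — {bezel, connector, daughtercard, fan, heatsink, pcb, retainer}

Valid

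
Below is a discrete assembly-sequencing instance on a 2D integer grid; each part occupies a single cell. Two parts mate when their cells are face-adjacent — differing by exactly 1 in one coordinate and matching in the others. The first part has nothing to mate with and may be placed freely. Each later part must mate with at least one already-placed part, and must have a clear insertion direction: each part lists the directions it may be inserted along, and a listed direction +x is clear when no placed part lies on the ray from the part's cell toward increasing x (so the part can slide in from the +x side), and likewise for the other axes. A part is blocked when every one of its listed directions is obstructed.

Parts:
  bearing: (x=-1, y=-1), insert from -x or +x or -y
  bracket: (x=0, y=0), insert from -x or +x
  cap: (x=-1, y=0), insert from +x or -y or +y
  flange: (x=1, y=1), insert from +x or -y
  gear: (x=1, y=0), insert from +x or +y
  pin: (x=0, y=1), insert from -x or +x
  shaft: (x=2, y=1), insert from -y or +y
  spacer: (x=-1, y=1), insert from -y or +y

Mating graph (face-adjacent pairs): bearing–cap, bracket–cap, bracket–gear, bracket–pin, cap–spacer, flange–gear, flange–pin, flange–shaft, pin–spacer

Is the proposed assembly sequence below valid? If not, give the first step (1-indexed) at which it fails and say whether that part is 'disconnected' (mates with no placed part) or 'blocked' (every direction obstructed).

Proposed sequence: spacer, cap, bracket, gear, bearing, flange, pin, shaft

1. spacer@(-1, 1) [-y clear] — {spacer}
2. cap@(-1, 0) [+x clear] — {cap, spacer}
3. bracket@(0, 0) [+x clear] — {bracket, cap, spacer}
4. gear@(1, 0) [+x clear] — {bracket, cap, gear, spacer}
5. bearing@(-1, -1) [-x clear] — {bearing, bracket, cap, gear, spacer}
6. flange@(1, 1) [+x clear] — {bearing, bracket, cap, flange, gear, spacer}
7. pin@(0, 1) — -x/+x all obstructed ⇒ blocked

Invalid at step 7 (blocked)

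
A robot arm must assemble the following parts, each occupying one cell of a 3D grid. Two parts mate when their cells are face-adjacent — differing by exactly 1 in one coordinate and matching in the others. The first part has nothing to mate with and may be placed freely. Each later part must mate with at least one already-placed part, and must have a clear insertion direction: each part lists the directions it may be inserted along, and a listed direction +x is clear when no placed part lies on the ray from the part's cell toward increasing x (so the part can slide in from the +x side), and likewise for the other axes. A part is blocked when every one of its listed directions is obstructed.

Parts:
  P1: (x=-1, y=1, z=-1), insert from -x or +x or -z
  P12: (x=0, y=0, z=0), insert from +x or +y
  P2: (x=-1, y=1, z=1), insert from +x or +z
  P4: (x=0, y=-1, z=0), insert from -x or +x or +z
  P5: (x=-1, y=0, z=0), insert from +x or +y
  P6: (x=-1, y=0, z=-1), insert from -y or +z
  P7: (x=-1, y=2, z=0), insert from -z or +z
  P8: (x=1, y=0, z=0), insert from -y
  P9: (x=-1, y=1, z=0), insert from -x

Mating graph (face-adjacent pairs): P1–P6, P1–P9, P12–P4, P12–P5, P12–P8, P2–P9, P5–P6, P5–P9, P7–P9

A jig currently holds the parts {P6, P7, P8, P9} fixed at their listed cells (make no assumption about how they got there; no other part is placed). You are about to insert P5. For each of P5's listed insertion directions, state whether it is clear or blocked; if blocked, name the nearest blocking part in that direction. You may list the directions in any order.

+x: blocked by P8; +y: blocked by P9

+x: nearest on ray is P8@(1, 0, 0) ⇒ blocked
+y: nearest on ray is P9@(-1, 1, 0) ⇒ blocked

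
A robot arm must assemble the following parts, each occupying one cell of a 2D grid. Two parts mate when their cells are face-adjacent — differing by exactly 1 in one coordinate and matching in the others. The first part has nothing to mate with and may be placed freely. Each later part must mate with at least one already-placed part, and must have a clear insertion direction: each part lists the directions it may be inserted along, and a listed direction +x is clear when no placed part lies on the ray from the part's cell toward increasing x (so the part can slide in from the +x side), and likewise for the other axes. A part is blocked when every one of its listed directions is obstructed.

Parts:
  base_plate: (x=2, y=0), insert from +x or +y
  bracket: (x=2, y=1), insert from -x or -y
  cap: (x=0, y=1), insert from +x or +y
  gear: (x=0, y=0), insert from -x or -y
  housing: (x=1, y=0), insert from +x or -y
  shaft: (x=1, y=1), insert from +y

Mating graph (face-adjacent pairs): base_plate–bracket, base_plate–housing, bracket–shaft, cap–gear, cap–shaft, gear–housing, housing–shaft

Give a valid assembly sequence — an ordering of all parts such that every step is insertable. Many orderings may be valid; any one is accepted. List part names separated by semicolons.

1. housing@(1, 0) [+x clear] — {housing}
2. gear@(0, 0) [-x clear] — {gear, housing}
3. shaft@(1, 1) [+y clear] — {gear, housing, shaft}
4. bracket@(2, 1) [-y clear] — {bracket, gear, housing, shaft}
5. cap@(0, 1) [+y clear] — {bracket, cap, gear, housing, shaft}
6. base_plate@(2, 0) [+x clear] — {base_plate, bracket, cap, gear, housing, shaft}

housing; gear; shaft; bracket; cap; base_plate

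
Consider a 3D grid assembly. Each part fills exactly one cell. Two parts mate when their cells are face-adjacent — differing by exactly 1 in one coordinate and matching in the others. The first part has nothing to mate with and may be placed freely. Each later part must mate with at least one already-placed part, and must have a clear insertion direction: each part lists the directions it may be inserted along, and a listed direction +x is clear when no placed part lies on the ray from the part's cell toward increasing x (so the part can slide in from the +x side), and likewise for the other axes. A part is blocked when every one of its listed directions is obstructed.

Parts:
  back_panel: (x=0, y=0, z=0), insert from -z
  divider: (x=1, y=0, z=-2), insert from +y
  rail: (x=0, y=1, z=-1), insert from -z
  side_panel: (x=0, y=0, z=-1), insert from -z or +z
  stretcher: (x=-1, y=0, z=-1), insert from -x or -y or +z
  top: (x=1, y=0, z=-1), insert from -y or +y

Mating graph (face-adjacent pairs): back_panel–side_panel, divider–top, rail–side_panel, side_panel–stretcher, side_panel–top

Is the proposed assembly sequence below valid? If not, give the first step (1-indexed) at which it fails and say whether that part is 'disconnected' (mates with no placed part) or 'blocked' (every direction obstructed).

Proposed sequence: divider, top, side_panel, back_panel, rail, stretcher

1. divider@(1, 0, -2) [+y clear] — {divider}
2. top@(1, 0, -1) [-y clear] — {divider, top}
3. side_panel@(0, 0, -1) [-z clear] — {divider, side_panel, top}
4. back_panel@(0, 0, 0) — -z all obstructed ⇒ blocked

Invalid at step 4 (blocked)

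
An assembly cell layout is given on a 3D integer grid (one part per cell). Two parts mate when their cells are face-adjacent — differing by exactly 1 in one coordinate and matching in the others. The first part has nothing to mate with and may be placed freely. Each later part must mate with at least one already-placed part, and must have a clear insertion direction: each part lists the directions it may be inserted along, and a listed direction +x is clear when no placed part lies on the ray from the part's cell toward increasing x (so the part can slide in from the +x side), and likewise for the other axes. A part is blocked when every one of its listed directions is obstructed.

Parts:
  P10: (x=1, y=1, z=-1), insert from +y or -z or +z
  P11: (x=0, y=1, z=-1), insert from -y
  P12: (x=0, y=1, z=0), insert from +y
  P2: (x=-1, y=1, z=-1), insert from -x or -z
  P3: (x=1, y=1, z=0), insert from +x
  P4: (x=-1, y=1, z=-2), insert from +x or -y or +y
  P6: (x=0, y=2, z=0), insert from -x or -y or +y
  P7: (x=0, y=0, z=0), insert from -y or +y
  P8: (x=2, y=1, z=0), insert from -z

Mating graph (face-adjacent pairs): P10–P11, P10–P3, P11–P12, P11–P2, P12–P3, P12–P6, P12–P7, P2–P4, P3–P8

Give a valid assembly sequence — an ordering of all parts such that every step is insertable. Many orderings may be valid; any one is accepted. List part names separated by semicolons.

P4; P2; P11; P10; P3; P8; P12; P7; P6

1. P4@(-1, 1, -2) [+x clear] — {P4}
2. P2@(-1, 1, -1) [-x clear] — {P2, P4}
3. P11@(0, 1, -1) [-y clear] — {P11, P2, P4}
4. P10@(1, 1, -1) [+y clear] — {P10, P11, P2, P4}
5. P3@(1, 1, 0) [+x clear] — {P10, P11, P2, P3, P4}
6. P8@(2, 1, 0) [-z clear] — {P10, P11, P2, P3, P4, P8}
7. P12@(0, 1, 0) [+y clear] — {P10, P11, P12, P2, P3, P4, P8}
8. P7@(0, 0, 0) [-y clear] — {P10, P11, P12, P2, P3, P4, P7, P8}
9. P6@(0, 2, 0) [-x clear] — {P10, P11, P12, P2, P3, P4, P6, P7, P8}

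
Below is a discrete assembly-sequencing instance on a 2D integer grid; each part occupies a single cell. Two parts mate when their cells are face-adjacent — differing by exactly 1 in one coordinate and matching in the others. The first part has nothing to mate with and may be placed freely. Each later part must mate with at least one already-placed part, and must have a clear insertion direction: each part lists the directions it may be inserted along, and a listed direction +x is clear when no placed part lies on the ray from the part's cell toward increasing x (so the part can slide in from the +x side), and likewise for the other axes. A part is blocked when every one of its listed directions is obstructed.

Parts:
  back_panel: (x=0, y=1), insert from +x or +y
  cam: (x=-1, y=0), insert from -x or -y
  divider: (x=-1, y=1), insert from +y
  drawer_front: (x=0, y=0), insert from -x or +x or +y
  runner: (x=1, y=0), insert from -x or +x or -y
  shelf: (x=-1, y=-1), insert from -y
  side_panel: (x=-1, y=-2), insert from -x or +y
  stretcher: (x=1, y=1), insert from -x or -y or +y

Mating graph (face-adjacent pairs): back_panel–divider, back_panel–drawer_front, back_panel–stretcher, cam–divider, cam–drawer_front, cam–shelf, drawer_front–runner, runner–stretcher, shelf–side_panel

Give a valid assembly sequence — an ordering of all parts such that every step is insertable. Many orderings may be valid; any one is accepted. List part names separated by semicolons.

divider; back_panel; stretcher; runner; drawer_front; cam; shelf; side_panel

1. divider@(-1, 1) [+y clear] — {divider}
2. back_panel@(0, 1) [+x clear] — {back_panel, divider}
3. stretcher@(1, 1) [-y clear] — {back_panel, divider, stretcher}
4. runner@(1, 0) [-x clear] — {back_panel, divider, runner, stretcher}
5. drawer_front@(0, 0) [-x clear] — {back_panel, divider, drawer_front, runner, stretcher}
6. cam@(-1, 0) [-x clear] — {back_panel, cam, divider, drawer_front, runner, stretcher}
7. shelf@(-1, -1) [-y clear] — {back_panel, cam, divider, drawer_front, runner, shelf, stretcher}
8. side_panel@(-1, -2) [-x clear] — {back_panel, cam, divider, drawer_front, runner, shelf, side_panel, stretcher}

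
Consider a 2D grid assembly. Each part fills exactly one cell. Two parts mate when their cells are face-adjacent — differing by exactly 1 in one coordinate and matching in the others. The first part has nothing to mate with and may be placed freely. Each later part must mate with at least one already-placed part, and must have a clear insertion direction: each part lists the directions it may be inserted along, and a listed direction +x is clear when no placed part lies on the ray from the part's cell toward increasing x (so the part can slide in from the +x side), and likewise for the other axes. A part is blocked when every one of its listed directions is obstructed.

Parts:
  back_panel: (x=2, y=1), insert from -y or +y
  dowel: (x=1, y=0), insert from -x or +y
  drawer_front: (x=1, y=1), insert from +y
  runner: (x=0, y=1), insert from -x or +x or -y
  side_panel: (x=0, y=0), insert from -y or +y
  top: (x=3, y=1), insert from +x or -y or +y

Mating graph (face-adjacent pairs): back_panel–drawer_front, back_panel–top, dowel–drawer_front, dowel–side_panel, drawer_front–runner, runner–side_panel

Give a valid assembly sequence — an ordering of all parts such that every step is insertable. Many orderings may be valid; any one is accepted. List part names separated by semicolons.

1. runner@(0, 1) [-x clear] — {runner}
2. drawer_front@(1, 1) [+y clear] — {drawer_front, runner}
3. dowel@(1, 0) [-x clear] — {dowel, drawer_front, runner}
4. back_panel@(2, 1) [-y clear] — {back_panel, dowel, drawer_front, runner}
5. side_panel@(0, 0) [-y clear] — {back_panel, dowel, drawer_front, runner, side_panel}
6. top@(3, 1) [+x clear] — {back_panel, dowel, drawer_front, runner, side_panel, top}

runner; drawer_front; dowel; back_panel; side_panel; top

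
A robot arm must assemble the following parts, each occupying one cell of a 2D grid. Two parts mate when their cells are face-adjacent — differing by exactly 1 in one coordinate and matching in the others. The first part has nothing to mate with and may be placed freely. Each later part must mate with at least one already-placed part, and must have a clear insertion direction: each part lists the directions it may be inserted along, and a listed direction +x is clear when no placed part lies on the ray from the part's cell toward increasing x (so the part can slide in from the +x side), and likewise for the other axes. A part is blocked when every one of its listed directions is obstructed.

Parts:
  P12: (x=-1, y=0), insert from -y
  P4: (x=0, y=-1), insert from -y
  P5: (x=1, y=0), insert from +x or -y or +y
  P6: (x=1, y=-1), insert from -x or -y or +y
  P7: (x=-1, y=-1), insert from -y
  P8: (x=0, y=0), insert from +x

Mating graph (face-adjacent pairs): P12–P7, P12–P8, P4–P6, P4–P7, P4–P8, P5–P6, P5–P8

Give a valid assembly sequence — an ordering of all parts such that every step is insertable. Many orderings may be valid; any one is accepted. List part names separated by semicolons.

P8; P5; P6; P12; P7; P4

1. P8@(0, 0) [+x clear] — {P8}
2. P5@(1, 0) [+x clear] — {P5, P8}
3. P6@(1, -1) [-x clear] — {P5, P6, P8}
4. P12@(-1, 0) [-y clear] — {P12, P5, P6, P8}
5. P7@(-1, -1) [-y clear] — {P12, P5, P6, P7, P8}
6. P4@(0, -1) [-y clear] — {P12, P4, P5, P6, P7, P8}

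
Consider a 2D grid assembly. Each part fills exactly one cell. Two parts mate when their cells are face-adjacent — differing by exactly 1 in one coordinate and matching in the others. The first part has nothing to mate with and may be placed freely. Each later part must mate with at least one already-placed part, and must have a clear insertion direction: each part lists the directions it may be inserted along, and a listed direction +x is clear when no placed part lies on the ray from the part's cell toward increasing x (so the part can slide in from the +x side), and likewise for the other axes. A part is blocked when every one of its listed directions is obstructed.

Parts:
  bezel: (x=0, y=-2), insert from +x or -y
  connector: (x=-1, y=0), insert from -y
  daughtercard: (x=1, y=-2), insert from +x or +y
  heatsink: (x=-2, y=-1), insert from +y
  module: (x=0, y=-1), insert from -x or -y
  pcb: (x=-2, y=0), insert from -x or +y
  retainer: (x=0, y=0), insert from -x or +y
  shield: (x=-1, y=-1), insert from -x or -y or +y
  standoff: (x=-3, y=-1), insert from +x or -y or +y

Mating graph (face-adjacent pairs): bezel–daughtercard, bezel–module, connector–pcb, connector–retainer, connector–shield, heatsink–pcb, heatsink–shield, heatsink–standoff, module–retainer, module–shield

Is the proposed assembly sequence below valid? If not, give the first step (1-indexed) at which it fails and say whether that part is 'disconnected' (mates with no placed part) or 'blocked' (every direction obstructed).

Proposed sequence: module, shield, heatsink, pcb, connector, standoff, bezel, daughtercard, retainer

1. module@(0, -1) [-x clear] — {module}
2. shield@(-1, -1) [-x clear] — {module, shield}
3. heatsink@(-2, -1) [+y clear] — {heatsink, module, shield}
4. pcb@(-2, 0) [-x clear] — {heatsink, module, pcb, shield}
5. connector@(-1, 0) — -y all obstructed ⇒ blocked

Invalid at step 5 (blocked)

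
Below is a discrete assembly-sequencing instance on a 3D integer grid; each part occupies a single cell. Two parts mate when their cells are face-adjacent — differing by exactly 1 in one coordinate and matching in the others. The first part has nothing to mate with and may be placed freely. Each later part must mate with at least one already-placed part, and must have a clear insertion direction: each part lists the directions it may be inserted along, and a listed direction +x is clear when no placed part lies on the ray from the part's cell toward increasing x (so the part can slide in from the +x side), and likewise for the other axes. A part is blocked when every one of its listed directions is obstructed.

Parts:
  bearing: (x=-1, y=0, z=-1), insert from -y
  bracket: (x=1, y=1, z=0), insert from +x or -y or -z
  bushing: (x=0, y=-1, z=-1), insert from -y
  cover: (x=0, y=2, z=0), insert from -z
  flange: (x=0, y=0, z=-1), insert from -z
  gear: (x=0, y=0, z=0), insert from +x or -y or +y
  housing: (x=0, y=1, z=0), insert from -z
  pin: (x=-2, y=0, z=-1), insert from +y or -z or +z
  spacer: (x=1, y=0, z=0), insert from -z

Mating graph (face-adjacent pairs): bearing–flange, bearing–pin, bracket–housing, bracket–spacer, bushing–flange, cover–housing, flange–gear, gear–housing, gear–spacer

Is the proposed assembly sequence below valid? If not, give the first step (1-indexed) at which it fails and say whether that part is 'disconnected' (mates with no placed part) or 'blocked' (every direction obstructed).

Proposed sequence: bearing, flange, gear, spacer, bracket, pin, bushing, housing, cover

1. bearing@(-1, 0, -1) [-y clear] — {bearing}
2. flange@(0, 0, -1) [-z clear] — {bearing, flange}
3. gear@(0, 0, 0) [+x clear] — {bearing, flange, gear}
4. spacer@(1, 0, 0) [-z clear] — {bearing, flange, gear, spacer}
5. bracket@(1, 1, 0) [+x clear] — {bearing, bracket, flange, gear, spacer}
6. pin@(-2, 0, -1) [+y clear] — {bearing, bracket, flange, gear, pin, spacer}
7. bushing@(0, -1, -1) [-y clear] — {bearing, bracket, bushing, flange, gear, pin, spacer}
8. housing@(0, 1, 0) [-z clear] — {bearing, bracket, bushing, flange, gear, housing, pin, spacer}
9. cover@(0, 2, 0) [-z clear] — {bearing, bracket, bushing, cover, flange, gear, housing, pin, spacer}

Valid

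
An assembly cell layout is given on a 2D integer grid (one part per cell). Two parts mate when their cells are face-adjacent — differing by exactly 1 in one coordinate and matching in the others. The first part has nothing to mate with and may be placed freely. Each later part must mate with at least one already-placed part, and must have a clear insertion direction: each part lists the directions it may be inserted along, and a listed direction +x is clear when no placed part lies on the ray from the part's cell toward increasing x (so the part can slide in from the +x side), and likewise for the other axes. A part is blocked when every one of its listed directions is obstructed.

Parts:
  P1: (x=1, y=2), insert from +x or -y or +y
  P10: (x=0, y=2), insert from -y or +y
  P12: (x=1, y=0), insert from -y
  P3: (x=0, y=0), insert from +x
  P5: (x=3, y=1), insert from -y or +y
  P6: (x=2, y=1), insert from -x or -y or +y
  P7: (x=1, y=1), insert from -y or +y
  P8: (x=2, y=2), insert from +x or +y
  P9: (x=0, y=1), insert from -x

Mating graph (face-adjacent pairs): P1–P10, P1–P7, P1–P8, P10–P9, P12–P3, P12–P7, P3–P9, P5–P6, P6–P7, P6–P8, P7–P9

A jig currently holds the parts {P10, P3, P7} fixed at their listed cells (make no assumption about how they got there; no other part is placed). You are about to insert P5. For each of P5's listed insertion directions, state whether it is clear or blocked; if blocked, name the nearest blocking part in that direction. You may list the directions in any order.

-y: ray from P5(3, 1) has no placed part ⇒ clear
+y: ray from P5(3, 1) has no placed part ⇒ clear

+y: clear; -y: clear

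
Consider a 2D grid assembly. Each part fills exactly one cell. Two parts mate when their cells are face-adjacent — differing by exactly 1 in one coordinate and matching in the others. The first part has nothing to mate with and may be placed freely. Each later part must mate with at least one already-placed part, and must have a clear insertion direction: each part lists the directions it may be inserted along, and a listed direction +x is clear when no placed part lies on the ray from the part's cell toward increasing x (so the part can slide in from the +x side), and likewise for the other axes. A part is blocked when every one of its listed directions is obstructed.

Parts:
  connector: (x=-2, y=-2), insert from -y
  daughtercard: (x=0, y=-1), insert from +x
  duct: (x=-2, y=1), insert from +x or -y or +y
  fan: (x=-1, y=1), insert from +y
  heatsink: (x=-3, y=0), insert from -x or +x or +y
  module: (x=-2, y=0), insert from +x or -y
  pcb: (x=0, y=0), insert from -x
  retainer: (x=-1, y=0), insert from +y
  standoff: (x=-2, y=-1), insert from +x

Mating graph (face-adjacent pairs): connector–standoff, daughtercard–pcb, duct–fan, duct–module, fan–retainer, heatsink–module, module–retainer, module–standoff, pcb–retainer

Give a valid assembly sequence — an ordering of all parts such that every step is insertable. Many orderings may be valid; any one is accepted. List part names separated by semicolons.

pcb; retainer; module; standoff; connector; duct; daughtercard; fan; heatsink

1. pcb@(0, 0) [-x clear] — {pcb}
2. retainer@(-1, 0) [+y clear] — {pcb, retainer}
3. module@(-2, 0) [-y clear] — {module, pcb, retainer}
4. standoff@(-2, -1) [+x clear] — {module, pcb, retainer, standoff}
5. connector@(-2, -2) [-y clear] — {connector, module, pcb, retainer, standoff}
6. duct@(-2, 1) [+x clear] — {connector, duct, module, pcb, retainer, standoff}
7. daughtercard@(0, -1) [+x clear] — {connector, daughtercard, duct, module, pcb, retainer, standoff}
8. fan@(-1, 1) [+y clear] — {connector, daughtercard, duct, fan, module, pcb, retainer, standoff}
9. heatsink@(-3, 0) [-x clear] — {connector, daughtercard, duct, fan, heatsink, module, pcb, retainer, standoff}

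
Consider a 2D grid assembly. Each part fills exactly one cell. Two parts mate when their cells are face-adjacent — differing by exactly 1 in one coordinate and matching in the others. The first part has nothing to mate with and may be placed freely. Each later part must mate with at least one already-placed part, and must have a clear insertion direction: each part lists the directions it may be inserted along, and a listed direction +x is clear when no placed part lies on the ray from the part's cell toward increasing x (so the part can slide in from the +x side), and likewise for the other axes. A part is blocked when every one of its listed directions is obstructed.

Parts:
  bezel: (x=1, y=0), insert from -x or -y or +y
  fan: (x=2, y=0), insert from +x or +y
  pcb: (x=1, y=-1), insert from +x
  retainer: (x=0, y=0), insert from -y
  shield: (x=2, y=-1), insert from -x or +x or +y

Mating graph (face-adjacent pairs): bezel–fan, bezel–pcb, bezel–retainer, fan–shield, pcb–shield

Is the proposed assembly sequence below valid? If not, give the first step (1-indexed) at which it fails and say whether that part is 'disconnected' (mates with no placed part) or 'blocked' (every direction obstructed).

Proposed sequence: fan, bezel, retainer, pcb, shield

Valid

1. fan@(2, 0) [+x clear] — {fan}
2. bezel@(1, 0) [-x clear] — {bezel, fan}
3. retainer@(0, 0) [-y clear] — {bezel, fan, retainer}
4. pcb@(1, -1) [+x clear] — {bezel, fan, pcb, retainer}
5. shield@(2, -1) [+x clear] — {bezel, fan, pcb, retainer, shield}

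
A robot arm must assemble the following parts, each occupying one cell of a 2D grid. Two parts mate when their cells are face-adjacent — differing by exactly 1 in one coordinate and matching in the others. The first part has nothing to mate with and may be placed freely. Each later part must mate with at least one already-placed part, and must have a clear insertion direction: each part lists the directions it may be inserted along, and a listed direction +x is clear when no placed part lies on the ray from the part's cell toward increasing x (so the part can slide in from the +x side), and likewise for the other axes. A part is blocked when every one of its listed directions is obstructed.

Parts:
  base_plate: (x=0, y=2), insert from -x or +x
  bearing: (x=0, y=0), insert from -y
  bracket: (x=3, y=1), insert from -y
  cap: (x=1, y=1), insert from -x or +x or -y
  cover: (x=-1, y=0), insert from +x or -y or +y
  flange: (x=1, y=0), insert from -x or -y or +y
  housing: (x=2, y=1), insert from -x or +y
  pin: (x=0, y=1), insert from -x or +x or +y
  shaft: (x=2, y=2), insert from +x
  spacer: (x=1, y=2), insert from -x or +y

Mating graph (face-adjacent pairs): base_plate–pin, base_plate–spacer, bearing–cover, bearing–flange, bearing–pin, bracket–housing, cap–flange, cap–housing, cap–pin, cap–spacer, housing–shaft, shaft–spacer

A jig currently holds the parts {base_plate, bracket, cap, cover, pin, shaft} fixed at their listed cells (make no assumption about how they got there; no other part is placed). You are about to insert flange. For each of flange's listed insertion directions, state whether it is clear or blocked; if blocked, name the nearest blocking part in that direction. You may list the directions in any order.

+y: blocked by cap; -x: blocked by cover; -y: clear

-x: nearest on ray is cover@(-1, 0) ⇒ blocked
-y: ray from flange(1, 0) has no placed part ⇒ clear
+y: nearest on ray is cap@(1, 1) ⇒ blocked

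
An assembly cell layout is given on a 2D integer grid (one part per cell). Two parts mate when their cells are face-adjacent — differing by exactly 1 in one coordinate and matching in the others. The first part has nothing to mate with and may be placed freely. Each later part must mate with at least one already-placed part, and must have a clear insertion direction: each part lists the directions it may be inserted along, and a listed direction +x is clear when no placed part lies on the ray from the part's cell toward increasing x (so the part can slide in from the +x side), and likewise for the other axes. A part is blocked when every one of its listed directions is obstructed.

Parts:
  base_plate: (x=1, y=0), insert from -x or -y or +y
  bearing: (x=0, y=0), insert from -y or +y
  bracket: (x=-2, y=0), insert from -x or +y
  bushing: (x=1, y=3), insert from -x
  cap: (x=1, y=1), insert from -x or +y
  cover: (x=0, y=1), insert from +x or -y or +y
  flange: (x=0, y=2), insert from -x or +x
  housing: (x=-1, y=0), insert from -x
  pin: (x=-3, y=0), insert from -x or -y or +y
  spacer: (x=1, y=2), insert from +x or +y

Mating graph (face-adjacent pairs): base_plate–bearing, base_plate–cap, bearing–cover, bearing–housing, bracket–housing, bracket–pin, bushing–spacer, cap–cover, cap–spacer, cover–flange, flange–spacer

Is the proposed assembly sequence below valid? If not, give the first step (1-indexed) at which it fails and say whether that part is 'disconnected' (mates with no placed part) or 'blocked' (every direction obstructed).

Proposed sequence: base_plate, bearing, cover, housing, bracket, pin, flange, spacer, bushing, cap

Invalid at step 10 (blocked)

1. base_plate@(1, 0) [-x clear] — {base_plate}
2. bearing@(0, 0) [-y clear] — {base_plate, bearing}
3. cover@(0, 1) [+x clear] — {base_plate, bearing, cover}
4. housing@(-1, 0) [-x clear] — {base_plate, bearing, cover, housing}
5. bracket@(-2, 0) [-x clear] — {base_plate, bearing, bracket, cover, housing}
6. pin@(-3, 0) [-x clear] — {base_plate, bearing, bracket, cover, housing, pin}
7. flange@(0, 2) [-x clear] — {base_plate, bearing, bracket, cover, flange, housing, pin}
8. spacer@(1, 2) [+x clear] — {base_plate, bearing, bracket, cover, flange, housing, pin, spacer}
9. bushing@(1, 3) [-x clear] — {base_plate, bearing, bracket, bushing, cover, flange, housing, pin, spacer}
10. cap@(1, 1) — -x/+y all obstructed ⇒ blocked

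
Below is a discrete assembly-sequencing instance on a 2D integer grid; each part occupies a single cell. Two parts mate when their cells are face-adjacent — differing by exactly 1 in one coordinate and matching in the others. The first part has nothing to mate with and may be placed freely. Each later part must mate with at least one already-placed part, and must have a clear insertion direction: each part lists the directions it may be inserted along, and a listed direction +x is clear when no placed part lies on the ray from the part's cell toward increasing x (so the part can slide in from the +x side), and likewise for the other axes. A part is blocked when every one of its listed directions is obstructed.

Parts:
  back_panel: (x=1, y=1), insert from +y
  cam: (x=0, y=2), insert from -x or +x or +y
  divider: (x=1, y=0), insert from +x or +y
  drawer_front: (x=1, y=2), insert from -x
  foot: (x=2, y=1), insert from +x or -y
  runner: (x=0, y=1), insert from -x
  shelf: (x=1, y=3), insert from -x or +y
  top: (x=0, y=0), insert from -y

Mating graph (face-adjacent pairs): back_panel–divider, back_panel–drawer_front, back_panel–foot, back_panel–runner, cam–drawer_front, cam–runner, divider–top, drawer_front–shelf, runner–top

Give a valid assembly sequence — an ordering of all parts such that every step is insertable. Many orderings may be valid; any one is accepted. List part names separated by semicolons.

1. foot@(2, 1) [+x clear] — {foot}
2. back_panel@(1, 1) [+y clear] — {back_panel, foot}
3. drawer_front@(1, 2) [-x clear] — {back_panel, drawer_front, foot}
4. shelf@(1, 3) [-x clear] — {back_panel, drawer_front, foot, shelf}
5. runner@(0, 1) [-x clear] — {back_panel, drawer_front, foot, runner, shelf}
6. top@(0, 0) [-y clear] — {back_panel, drawer_front, foot, runner, shelf, top}
7. divider@(1, 0) [+x clear] — {back_panel, divider, drawer_front, foot, runner, shelf, top}
8. cam@(0, 2) [-x clear] — {back_panel, cam, divider, drawer_front, foot, runner, shelf, top}

foot; back_panel; drawer_front; shelf; runner; top; divider; cam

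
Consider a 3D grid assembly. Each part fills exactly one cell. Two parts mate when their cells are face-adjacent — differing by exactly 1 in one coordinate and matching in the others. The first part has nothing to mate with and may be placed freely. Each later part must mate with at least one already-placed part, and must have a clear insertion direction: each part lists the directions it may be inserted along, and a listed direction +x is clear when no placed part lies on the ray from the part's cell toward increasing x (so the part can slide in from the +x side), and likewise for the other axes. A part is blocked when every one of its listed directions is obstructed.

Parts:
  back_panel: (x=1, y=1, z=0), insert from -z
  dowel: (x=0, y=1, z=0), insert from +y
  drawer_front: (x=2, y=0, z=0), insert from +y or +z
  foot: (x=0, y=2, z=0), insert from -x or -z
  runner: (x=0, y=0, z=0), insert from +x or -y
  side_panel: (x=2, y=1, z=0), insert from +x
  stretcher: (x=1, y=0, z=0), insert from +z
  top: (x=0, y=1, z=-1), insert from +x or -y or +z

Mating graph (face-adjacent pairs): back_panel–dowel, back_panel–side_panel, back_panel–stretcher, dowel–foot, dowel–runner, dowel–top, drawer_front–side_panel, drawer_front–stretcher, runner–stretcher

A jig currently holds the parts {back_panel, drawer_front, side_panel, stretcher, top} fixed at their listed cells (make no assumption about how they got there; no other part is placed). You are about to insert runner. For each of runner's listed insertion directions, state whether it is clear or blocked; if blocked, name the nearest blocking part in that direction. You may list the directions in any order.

+x: blocked by stretcher; -y: clear

+x: nearest on ray is stretcher@(1, 0, 0) ⇒ blocked
-y: ray from runner(0, 0, 0) has no placed part ⇒ clear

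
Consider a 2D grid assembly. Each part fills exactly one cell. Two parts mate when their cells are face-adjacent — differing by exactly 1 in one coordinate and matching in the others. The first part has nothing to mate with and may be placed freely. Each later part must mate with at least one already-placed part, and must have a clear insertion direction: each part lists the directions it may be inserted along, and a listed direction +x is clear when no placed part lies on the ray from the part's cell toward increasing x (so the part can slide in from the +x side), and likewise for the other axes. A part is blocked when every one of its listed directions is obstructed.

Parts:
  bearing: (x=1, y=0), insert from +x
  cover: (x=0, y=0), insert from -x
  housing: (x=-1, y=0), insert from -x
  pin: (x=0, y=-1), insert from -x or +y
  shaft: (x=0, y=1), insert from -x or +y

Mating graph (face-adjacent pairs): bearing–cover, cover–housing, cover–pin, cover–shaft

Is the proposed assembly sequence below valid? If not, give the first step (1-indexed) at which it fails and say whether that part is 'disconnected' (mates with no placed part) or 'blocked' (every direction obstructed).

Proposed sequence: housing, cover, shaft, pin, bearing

Invalid at step 2 (blocked)

1. housing@(-1, 0) [-x clear] — {housing}
2. cover@(0, 0) — -x all obstructed ⇒ blocked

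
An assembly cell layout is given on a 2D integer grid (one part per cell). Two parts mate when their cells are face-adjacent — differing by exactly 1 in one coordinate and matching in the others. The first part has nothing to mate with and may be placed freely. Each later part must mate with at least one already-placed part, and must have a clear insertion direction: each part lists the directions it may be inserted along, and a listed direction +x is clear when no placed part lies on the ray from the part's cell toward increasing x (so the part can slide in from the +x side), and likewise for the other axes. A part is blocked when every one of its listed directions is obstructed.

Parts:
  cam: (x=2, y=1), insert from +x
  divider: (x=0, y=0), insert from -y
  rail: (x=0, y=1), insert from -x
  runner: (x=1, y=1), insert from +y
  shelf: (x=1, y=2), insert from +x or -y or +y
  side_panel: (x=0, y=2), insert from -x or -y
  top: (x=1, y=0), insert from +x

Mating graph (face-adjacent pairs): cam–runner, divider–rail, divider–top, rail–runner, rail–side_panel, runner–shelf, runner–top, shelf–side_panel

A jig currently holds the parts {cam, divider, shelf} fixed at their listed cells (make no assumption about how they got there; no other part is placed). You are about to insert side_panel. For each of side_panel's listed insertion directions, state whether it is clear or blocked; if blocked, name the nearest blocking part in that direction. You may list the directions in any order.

-x: clear; -y: blocked by divider

-x: ray from side_panel(0, 2) has no placed part ⇒ clear
-y: nearest on ray is divider@(0, 0) ⇒ blocked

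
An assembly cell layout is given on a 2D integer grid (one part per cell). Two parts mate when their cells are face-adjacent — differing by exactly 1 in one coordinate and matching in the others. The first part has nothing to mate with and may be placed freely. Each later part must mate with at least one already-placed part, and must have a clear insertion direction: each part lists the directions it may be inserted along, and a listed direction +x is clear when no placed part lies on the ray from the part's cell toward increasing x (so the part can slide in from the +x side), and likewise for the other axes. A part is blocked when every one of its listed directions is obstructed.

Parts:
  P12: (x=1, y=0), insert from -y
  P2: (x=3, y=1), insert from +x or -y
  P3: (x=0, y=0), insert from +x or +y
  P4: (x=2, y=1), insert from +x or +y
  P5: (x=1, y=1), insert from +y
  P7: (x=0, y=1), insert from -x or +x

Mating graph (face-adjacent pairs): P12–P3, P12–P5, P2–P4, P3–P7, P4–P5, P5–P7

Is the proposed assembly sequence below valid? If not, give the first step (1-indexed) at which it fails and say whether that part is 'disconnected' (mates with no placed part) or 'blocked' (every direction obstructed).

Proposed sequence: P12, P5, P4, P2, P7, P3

Invalid at step 6 (blocked)

1. P12@(1, 0) [-y clear] — {P12}
2. P5@(1, 1) [+y clear] — {P12, P5}
3. P4@(2, 1) [+x clear] — {P12, P4, P5}
4. P2@(3, 1) [+x clear] — {P12, P2, P4, P5}
5. P7@(0, 1) [-x clear] — {P12, P2, P4, P5, P7}
6. P3@(0, 0) — +x/+y all obstructed ⇒ blocked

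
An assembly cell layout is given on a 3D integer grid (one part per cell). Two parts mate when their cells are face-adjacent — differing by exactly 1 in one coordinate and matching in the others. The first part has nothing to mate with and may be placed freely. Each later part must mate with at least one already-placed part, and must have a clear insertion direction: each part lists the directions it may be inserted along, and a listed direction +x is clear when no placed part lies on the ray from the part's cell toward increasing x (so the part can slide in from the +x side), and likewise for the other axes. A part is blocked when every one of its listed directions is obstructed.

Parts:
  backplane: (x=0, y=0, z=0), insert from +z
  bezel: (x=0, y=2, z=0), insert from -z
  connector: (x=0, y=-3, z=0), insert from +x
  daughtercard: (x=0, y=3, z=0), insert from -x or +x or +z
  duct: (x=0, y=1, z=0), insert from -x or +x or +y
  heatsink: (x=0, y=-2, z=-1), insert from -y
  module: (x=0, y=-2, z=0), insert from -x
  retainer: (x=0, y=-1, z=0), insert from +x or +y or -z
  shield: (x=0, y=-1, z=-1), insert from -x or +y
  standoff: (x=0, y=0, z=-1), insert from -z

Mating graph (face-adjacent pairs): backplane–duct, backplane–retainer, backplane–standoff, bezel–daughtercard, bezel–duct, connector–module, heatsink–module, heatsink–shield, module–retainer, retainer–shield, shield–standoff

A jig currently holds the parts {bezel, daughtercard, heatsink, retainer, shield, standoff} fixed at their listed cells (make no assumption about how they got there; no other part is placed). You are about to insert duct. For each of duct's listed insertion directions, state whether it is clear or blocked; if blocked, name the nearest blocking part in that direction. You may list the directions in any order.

+x: clear; +y: blocked by bezel; -x: clear

-x: ray from duct(0, 1, 0) has no placed part ⇒ clear
+x: ray from duct(0, 1, 0) has no placed part ⇒ clear
+y: nearest on ray is bezel@(0, 2, 0) ⇒ blocked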